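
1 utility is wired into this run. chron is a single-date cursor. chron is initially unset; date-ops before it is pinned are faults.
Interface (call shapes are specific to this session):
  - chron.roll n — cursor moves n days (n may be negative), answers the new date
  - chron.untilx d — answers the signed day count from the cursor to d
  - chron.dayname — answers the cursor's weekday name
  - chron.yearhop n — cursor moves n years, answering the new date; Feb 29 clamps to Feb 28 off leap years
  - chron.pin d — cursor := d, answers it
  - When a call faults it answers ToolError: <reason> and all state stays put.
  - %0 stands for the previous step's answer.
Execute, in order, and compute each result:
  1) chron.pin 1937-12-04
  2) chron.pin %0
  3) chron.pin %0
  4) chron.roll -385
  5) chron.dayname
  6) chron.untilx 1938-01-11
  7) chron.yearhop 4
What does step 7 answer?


Answer: 1940-11-14

Derivation:
> pin d=1937-12-04
= 1937-12-04
> pin d=%0
= 1937-12-04
> pin d=%0
= 1937-12-04
> roll n=-385
= 1936-11-14
> dayname
= Saturday
> untilx d=1938-01-11
= 423
> yearhop n=4
= 1940-11-14


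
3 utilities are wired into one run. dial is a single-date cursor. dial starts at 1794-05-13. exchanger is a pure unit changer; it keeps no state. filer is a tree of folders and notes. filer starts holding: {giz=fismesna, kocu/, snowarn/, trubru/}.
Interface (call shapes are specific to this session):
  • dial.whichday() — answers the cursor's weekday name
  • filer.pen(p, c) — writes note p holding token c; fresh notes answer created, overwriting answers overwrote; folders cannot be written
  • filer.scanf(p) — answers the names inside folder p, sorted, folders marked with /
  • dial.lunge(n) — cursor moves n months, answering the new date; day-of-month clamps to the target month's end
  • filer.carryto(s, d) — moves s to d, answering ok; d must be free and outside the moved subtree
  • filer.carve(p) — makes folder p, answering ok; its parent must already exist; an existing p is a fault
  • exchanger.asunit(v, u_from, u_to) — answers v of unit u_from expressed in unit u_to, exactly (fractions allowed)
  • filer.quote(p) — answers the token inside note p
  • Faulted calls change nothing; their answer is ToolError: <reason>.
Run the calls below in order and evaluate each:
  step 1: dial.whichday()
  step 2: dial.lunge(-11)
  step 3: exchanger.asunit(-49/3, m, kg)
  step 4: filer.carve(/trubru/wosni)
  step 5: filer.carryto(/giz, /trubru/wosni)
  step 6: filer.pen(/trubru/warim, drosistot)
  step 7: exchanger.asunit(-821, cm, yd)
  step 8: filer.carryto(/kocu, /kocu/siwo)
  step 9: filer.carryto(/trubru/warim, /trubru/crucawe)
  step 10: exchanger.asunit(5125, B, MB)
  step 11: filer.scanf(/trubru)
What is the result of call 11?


·→ dial.whichday()
·← Tuesday
·→ dial.lunge(n='-11')
·← 1793-06-13
·→ exchanger.asunit(v='-49/3', u_from='m', u_to='kg')
·← ToolError: incompatible units
·→ filer.carve(p='/trubru/wosni')
·← ok
·→ filer.carryto(s='/giz', d='/trubru/wosni')
·← ToolError: exists
·→ filer.pen(p='/trubru/warim', c='drosistot')
·← created
·→ exchanger.asunit(v='-821', u_from='cm', u_to='yd')
·← -20525/2286
·→ filer.carryto(s='/kocu', d='/kocu/siwo')
·← ToolError: into itself
·→ filer.carryto(s='/trubru/warim', d='/trubru/crucawe')
·← ok
·→ exchanger.asunit(v='5125', u_from='B', u_to='MB')
·← 41/8000
·→ filer.scanf(p='/trubru')
·← [crucawe, wosni/]

Answer: [crucawe, wosni/]


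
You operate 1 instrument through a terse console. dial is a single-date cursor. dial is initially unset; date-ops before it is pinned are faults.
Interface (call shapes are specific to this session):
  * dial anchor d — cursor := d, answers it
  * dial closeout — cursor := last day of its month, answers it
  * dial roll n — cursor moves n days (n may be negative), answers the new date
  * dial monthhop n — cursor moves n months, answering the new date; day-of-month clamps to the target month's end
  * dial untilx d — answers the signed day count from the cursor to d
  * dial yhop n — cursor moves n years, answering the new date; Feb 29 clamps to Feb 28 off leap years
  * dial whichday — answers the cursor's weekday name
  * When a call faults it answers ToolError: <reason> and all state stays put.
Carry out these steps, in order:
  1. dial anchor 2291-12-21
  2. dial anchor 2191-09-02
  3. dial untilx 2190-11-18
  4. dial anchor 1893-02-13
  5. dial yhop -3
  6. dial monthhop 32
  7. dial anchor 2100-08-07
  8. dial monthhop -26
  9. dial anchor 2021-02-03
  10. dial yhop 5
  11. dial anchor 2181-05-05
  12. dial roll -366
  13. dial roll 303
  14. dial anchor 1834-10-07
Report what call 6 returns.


Answer: 1892-10-13

Derivation:
[in] dial anchor 2291-12-21
  2291-12-21
[in] dial anchor 2191-09-02
  2191-09-02
[in] dial untilx 2190-11-18
  -288
[in] dial anchor 1893-02-13
  1893-02-13
[in] dial yhop -3
  1890-02-13
[in] dial monthhop 32
  1892-10-13
[in] dial anchor 2100-08-07
  2100-08-07
[in] dial monthhop -26
  2098-06-07
[in] dial anchor 2021-02-03
  2021-02-03
[in] dial yhop 5
  2026-02-03
[in] dial anchor 2181-05-05
  2181-05-05
[in] dial roll -366
  2180-05-04
[in] dial roll 303
  2181-03-03
[in] dial anchor 1834-10-07
  1834-10-07


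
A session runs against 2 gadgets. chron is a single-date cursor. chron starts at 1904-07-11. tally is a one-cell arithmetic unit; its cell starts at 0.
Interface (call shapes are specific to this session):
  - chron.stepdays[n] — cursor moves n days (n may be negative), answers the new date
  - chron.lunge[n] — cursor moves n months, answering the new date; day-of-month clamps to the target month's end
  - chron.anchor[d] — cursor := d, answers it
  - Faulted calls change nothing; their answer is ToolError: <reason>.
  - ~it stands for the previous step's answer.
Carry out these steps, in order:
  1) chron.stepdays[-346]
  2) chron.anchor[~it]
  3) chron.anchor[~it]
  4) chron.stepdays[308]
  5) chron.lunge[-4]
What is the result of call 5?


→ stepdays(-346)
← 1903-07-31
→ anchor(~it)
← 1903-07-31
→ anchor(~it)
← 1903-07-31
→ stepdays(308)
← 1904-06-03
→ lunge(-4)
← 1904-02-03

Answer: 1904-02-03


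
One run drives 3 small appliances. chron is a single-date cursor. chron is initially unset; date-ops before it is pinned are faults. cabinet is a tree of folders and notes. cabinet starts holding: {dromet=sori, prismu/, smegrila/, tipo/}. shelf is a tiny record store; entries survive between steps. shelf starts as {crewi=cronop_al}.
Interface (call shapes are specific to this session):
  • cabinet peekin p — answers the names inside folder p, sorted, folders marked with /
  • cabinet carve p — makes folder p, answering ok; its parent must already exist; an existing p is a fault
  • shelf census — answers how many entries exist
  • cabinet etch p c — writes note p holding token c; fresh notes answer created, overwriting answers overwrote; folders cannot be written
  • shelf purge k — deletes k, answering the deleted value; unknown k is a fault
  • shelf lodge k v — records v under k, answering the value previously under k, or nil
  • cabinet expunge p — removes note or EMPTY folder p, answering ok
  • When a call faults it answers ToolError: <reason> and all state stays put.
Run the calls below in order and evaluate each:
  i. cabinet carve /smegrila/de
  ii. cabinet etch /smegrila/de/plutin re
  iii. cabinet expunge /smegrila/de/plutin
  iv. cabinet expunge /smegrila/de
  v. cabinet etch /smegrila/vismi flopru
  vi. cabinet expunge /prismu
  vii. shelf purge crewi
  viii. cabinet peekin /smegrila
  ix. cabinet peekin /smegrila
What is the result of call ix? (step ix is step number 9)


% cabinet carve p=/smegrila/de
= ok
% cabinet etch p=/smegrila/de/plutin c=re
= created
% cabinet expunge p=/smegrila/de/plutin
= ok
% cabinet expunge p=/smegrila/de
= ok
% cabinet etch p=/smegrila/vismi c=flopru
= created
% cabinet expunge p=/prismu
= ok
% shelf purge k=crewi
= cronop_al
% cabinet peekin p=/smegrila
= [vismi]
% cabinet peekin p=/smegrila
= [vismi]

Answer: [vismi]


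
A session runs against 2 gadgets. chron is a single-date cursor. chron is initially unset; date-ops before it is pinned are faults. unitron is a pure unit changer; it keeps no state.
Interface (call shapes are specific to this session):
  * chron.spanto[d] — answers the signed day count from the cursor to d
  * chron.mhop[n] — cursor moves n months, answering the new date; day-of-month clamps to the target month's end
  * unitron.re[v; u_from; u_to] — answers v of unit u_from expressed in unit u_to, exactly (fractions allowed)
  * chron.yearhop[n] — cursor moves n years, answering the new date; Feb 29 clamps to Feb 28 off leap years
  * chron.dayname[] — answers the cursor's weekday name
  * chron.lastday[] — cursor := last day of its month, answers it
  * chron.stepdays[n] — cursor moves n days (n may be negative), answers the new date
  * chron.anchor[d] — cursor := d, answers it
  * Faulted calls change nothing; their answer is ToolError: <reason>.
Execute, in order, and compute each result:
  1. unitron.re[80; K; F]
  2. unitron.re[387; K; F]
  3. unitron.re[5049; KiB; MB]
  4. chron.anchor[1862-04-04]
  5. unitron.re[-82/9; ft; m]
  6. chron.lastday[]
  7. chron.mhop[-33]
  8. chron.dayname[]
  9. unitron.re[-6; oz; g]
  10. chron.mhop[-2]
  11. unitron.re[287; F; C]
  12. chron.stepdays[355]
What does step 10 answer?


Answer: 1859-05-30

Derivation:
→ unitron.re(80, K, F)
← -31567/100
→ unitron.re(387, K, F)
← 23693/100
→ unitron.re(5049, KiB, MB)
← 80784/15625
→ chron.anchor(1862-04-04)
← 1862-04-04
→ unitron.re(-82/9, ft, m)
← -5207/1875
→ chron.lastday()
← 1862-04-30
→ chron.mhop(-33)
← 1859-07-30
→ chron.dayname()
← Saturday
→ unitron.re(-6, oz, g)
← -136077711/800000
→ chron.mhop(-2)
← 1859-05-30
→ unitron.re(287, F, C)
← 425/3
→ chron.stepdays(355)
← 1860-05-19


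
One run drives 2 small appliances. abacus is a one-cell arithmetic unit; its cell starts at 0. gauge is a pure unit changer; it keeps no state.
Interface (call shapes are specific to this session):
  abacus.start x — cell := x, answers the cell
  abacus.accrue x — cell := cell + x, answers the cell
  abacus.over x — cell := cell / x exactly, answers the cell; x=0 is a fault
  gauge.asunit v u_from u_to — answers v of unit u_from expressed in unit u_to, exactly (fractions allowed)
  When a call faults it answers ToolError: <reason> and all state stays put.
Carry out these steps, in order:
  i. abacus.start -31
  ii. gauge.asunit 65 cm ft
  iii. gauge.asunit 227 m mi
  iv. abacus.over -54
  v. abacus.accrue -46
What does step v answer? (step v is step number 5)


! 1. abacus.start(x→-31) ~> -31
! 2. gauge.asunit(v→65, u_from→cm, u_to→ft) ~> 1625/762
! 3. gauge.asunit(v→227, u_from→m, u_to→mi) ~> 28375/201168
! 4. abacus.over(x→-54) ~> 31/54
! 5. abacus.accrue(x→-46) ~> -2453/54

Answer: -2453/54


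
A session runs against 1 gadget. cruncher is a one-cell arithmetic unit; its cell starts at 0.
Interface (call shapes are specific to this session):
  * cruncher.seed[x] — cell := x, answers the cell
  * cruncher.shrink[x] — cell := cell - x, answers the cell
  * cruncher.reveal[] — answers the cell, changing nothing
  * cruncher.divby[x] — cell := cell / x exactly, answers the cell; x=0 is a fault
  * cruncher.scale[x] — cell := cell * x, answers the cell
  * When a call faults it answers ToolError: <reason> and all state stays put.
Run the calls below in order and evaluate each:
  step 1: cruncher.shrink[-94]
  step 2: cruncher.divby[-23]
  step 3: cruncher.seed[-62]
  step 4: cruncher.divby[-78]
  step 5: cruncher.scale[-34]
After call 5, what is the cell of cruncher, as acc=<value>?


Answer: acc=-1054/39

Derivation:
Step: cruncher.shrink[x: -94]
Result: 94
Step: cruncher.divby[x: -23]
Result: -94/23
Step: cruncher.seed[x: -62]
Result: -62
Step: cruncher.divby[x: -78]
Result: 31/39
Step: cruncher.scale[x: -34]
Result: -1054/39


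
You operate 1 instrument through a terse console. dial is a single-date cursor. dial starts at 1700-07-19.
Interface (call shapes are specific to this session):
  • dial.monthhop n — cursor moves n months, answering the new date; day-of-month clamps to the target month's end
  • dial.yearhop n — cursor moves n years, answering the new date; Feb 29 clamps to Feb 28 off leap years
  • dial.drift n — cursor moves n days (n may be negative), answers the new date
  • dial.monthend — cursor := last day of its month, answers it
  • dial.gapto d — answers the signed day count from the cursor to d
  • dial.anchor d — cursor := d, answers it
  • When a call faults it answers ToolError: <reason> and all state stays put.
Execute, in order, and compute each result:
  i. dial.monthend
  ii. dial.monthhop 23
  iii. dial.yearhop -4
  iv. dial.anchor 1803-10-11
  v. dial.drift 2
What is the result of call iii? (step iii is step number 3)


Answer: 1698-06-30

Derivation:
% 1. dial.monthend() == 1700-07-31
% 2. dial.monthhop(23) == 1702-06-30
% 3. dial.yearhop(-4) == 1698-06-30
% 4. dial.anchor(1803-10-11) == 1803-10-11
% 5. dial.drift(2) == 1803-10-13


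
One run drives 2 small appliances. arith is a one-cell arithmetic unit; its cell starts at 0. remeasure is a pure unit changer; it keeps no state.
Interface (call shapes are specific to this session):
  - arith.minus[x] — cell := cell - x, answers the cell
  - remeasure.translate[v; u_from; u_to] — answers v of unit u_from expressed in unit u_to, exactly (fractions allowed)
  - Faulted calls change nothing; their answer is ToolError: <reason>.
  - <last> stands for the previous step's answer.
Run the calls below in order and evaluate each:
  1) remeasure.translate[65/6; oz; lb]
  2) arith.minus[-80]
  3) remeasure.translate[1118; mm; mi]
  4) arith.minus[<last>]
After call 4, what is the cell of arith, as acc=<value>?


Answer: acc=64373201/804672

Derivation:
==> remeasure.translate(v='65/6', u_from='oz', u_to='lb')
<== 65/96
==> arith.minus(x='-80')
<== 80
==> remeasure.translate(v='1118', u_from='mm', u_to='mi')
<== 559/804672
==> arith.minus(x='<last>')
<== 64373201/804672


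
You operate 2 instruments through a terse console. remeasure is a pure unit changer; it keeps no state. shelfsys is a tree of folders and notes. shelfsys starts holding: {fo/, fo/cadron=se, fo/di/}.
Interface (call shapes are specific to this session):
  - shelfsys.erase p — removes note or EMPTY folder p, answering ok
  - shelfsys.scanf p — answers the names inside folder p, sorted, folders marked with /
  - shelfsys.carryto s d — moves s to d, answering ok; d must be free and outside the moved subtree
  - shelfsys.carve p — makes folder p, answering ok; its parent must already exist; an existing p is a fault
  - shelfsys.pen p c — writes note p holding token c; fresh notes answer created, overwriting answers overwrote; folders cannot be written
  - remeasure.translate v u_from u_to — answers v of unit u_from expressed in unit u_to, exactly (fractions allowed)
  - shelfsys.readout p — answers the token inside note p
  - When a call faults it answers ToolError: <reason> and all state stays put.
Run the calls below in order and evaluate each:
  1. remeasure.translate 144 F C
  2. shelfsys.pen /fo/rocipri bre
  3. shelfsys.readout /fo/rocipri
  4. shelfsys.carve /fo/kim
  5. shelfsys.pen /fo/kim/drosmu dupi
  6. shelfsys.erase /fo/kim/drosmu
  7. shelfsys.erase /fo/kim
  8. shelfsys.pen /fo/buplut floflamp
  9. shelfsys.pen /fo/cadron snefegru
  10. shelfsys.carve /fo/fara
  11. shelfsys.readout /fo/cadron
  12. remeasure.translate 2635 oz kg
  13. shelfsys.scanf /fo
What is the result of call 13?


Invoking remeasure.translate passing v=144, u_from=F, u_to=C, and get 560/9.
Using shelfsys.pen passing p=/fo/rocipri, c=bre, → created.
Next I call shelfsys.readout passing p=/fo/rocipri, — result: bre.
I try shelfsys.carve passing p=/fo/kim, → ok.
Using shelfsys.pen passing p=/fo/kim/drosmu, c=dupi, → created.
I try shelfsys.erase passing p=/fo/kim/drosmu, yielding ok.
Calling shelfsys.erase passing p=/fo/kim, → ok.
I try shelfsys.pen passing p=/fo/buplut, c=floflamp, and observe created.
I try shelfsys.pen passing p=/fo/cadron, c=snefegru, giving overwrote.
Now I run shelfsys.carve passing p=/fo/fara, → ok.
Now I run shelfsys.readout passing p=/fo/cadron: snefegru.
Invoking remeasure.translate passing v=2635, u_from=oz, u_to=kg, yielding 23904317899/320000000.
Now I run shelfsys.scanf passing p=/fo, and get [buplut, cadron, di/, fara/, rocipri].

Answer: [buplut, cadron, di/, fara/, rocipri]


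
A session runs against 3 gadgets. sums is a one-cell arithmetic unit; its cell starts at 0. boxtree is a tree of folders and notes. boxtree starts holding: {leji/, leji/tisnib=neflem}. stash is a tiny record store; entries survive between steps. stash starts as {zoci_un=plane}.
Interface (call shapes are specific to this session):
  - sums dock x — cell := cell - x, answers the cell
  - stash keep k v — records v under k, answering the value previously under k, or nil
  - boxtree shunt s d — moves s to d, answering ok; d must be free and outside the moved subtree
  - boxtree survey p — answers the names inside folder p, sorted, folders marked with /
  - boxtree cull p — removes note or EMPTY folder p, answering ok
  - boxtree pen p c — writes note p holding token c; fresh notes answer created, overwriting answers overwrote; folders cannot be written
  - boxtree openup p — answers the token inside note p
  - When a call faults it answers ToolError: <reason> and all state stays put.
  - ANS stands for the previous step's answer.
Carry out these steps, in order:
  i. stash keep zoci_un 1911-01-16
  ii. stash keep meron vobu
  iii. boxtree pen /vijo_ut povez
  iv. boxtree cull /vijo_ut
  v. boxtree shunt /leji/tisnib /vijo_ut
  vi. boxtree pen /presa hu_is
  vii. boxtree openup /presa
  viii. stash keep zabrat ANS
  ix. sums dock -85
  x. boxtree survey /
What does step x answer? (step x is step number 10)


Answer: [leji/, presa, vijo_ut]

Derivation:
-- stash keep(k=zoci_un, v=1911-01-16) : plane
-- stash keep(k=meron, v=vobu) : nil
-- boxtree pen(p=/vijo_ut, c=povez) : created
-- boxtree cull(p=/vijo_ut) : ok
-- boxtree shunt(s=/leji/tisnib, d=/vijo_ut) : ok
-- boxtree pen(p=/presa, c=hu_is) : created
-- boxtree openup(p=/presa) : hu_is
-- stash keep(k=zabrat, v=ANS) : nil
-- sums dock(x=-85) : 85
-- boxtree survey(p=/) : [leji/, presa, vijo_ut]


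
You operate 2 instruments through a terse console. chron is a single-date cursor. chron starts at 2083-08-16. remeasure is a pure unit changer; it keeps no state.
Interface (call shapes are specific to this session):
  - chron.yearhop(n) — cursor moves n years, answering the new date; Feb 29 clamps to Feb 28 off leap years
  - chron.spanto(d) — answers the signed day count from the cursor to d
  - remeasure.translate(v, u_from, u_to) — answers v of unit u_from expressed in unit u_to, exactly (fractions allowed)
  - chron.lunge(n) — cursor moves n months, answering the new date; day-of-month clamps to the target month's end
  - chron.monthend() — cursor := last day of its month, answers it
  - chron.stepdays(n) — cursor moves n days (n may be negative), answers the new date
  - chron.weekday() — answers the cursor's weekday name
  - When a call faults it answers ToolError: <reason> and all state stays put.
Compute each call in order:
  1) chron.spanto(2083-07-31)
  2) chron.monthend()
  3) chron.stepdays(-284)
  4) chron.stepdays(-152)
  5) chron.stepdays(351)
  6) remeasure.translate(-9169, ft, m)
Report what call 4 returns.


Answer: 2082-06-21

Derivation:
Invoking spanto(2083-07-31), → -16.
Next I call monthend(), and see 2083-08-31.
Now I run stepdays(-284), which returns 2082-11-20.
Then stepdays(-152), and get 2082-06-21.
I call stepdays(351), and get 2083-06-07.
I call translate(-9169, ft, m): -3493389/1250.


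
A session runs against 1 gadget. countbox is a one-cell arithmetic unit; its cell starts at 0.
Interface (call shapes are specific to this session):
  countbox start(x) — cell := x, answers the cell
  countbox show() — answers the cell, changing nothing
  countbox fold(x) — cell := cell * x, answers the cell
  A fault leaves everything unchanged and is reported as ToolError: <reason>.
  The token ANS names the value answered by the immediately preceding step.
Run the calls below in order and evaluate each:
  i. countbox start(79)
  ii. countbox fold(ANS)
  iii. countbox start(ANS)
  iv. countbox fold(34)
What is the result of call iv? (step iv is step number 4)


Answer: 212194

Derivation:
[in] countbox start x='79'
:: 79
[in] countbox fold x='ANS'
:: 6241
[in] countbox start x='ANS'
:: 6241
[in] countbox fold x='34'
:: 212194


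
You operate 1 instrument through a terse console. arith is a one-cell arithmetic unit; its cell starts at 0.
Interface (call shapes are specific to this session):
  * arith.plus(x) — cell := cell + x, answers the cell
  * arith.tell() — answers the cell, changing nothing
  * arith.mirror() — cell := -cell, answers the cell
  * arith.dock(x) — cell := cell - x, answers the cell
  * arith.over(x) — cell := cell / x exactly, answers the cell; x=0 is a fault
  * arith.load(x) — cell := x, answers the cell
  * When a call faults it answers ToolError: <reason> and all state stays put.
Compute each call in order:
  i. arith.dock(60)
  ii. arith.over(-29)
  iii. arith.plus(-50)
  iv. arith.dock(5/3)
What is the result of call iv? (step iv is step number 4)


Answer: -4315/87

Derivation:
I call dock using 60, — result: -60.
Then over using -29, and see 60/29.
Invoking plus using -50: -1390/29.
Then dock using 5/3, which returns -4315/87.


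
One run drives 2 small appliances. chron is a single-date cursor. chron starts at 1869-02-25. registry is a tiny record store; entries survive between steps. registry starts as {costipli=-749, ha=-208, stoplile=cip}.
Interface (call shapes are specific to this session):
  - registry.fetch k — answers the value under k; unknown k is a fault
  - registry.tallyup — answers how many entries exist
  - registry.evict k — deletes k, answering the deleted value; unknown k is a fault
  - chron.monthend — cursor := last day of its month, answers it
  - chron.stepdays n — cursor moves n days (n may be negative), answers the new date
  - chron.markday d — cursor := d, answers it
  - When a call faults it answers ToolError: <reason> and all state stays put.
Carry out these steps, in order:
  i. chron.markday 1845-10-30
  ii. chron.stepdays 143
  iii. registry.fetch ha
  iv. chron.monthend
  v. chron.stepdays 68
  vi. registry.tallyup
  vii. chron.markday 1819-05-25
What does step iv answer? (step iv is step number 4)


Answer: 1846-03-31

Derivation:
> chron.markday d='1845-10-30'
= 1845-10-30
> chron.stepdays n='143'
= 1846-03-22
> registry.fetch k='ha'
= -208
> chron.monthend
= 1846-03-31
> chron.stepdays n='68'
= 1846-06-07
> registry.tallyup
= 3
> chron.markday d='1819-05-25'
= 1819-05-25


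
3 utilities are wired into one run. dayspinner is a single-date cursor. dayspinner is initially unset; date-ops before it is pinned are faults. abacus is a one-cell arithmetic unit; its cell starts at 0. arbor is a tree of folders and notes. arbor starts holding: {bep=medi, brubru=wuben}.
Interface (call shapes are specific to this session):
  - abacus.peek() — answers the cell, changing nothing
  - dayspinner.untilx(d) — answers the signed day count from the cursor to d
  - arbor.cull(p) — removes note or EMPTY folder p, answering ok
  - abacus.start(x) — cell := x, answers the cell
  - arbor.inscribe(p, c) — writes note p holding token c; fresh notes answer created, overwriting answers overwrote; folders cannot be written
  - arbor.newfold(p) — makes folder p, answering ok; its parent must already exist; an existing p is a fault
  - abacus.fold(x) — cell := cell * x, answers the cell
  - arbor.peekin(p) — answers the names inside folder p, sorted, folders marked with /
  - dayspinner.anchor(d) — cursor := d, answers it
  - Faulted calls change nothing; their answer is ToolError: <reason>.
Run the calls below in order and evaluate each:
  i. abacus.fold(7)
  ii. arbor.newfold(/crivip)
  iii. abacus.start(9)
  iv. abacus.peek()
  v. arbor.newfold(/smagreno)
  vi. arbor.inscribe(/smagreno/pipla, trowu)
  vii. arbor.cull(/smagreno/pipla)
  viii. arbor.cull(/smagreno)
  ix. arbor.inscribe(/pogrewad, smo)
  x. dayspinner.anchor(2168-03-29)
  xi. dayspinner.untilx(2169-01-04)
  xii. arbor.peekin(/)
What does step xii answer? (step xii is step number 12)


·→ abacus.fold(x→7)
·← 0
·→ arbor.newfold(p→/crivip)
·← ok
·→ abacus.start(x→9)
·← 9
·→ abacus.peek()
·← 9
·→ arbor.newfold(p→/smagreno)
·← ok
·→ arbor.inscribe(p→/smagreno/pipla, c→trowu)
·← created
·→ arbor.cull(p→/smagreno/pipla)
·← ok
·→ arbor.cull(p→/smagreno)
·← ok
·→ arbor.inscribe(p→/pogrewad, c→smo)
·← created
·→ dayspinner.anchor(d→2168-03-29)
·← 2168-03-29
·→ dayspinner.untilx(d→2169-01-04)
·← 281
·→ arbor.peekin(p→/)
·← [bep, brubru, crivip/, pogrewad]

Answer: [bep, brubru, crivip/, pogrewad]


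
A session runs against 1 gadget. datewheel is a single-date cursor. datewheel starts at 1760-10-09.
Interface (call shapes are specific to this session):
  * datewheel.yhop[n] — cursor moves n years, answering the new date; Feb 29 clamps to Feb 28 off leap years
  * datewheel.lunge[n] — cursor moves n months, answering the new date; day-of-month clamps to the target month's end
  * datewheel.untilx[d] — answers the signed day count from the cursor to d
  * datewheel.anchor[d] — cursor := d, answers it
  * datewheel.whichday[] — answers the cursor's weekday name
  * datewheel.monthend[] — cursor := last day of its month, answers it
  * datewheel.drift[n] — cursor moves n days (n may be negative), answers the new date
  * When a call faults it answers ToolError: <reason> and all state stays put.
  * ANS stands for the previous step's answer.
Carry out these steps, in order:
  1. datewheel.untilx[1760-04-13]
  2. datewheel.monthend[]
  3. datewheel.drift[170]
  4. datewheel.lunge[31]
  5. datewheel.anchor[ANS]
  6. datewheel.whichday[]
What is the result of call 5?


Do: datewheel.untilx[d→1760-04-13]
See: -179
Do: datewheel.monthend[]
See: 1760-10-31
Do: datewheel.drift[n→170]
See: 1761-04-19
Do: datewheel.lunge[n→31]
See: 1763-11-19
Do: datewheel.anchor[d→ANS]
See: 1763-11-19
Do: datewheel.whichday[]
See: Saturday

Answer: 1763-11-19


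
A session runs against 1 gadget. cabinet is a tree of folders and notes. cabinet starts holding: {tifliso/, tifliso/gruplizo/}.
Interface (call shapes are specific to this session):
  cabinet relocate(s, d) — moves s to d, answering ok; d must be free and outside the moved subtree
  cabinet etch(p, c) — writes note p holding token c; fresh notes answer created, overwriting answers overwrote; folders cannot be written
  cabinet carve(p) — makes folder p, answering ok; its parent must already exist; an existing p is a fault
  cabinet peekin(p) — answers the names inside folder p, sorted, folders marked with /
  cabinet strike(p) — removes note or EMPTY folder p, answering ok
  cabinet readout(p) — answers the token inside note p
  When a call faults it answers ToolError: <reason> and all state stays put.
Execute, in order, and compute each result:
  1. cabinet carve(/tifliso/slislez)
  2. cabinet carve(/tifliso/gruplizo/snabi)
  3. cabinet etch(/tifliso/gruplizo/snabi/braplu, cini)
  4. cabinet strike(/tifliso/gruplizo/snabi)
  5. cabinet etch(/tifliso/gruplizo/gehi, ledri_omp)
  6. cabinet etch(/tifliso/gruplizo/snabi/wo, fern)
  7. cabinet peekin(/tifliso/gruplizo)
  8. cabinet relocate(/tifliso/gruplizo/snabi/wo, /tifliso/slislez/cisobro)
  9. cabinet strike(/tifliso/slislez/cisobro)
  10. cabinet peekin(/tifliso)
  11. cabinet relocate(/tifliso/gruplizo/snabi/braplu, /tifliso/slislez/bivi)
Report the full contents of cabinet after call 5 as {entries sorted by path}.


# cabinet carve(p='/tifliso/slislez') => ok
# cabinet carve(p='/tifliso/gruplizo/snabi') => ok
# cabinet etch(p='/tifliso/gruplizo/snabi/braplu', c='cini') => created
# cabinet strike(p='/tifliso/gruplizo/snabi') => ToolError: not empty
# cabinet etch(p='/tifliso/gruplizo/gehi', c='ledri_omp') => created
# cabinet etch(p='/tifliso/gruplizo/snabi/wo', c='fern') => created
# cabinet peekin(p='/tifliso/gruplizo') => [gehi, snabi/]
# cabinet relocate(s='/tifliso/gruplizo/snabi/wo', d='/tifliso/slislez/cisobro') => ok
# cabinet strike(p='/tifliso/slislez/cisobro') => ok
# cabinet peekin(p='/tifliso') => [gruplizo/, slislez/]
# cabinet relocate(s='/tifliso/gruplizo/snabi/braplu', d='/tifliso/slislez/bivi') => ok

Answer: {tifliso/, tifliso/gruplizo/, tifliso/gruplizo/gehi=ledri_omp, tifliso/gruplizo/snabi/, tifliso/gruplizo/snabi/braplu=cini, tifliso/slislez/}


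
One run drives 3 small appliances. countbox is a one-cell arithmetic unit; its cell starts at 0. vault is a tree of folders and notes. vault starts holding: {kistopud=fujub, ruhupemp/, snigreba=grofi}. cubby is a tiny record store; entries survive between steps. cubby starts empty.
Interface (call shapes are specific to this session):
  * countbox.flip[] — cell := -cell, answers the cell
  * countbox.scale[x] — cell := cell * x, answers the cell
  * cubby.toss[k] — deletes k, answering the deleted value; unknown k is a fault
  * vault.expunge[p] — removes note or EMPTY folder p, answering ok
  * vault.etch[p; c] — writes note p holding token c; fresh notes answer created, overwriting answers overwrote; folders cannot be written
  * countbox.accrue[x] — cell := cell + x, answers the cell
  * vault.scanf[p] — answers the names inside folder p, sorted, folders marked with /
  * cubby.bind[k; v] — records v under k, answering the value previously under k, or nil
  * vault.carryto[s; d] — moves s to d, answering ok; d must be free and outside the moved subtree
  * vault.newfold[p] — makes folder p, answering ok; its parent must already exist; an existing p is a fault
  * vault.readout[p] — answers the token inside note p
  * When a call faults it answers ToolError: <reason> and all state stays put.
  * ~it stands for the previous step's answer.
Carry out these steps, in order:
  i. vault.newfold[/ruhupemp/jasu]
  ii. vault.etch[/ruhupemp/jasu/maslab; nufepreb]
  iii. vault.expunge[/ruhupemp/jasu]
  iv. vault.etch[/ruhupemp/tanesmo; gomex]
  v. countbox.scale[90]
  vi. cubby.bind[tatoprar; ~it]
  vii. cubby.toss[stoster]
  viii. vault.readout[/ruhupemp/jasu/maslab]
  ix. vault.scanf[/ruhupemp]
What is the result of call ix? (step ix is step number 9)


I call vault.newfold with p→/ruhupemp/jasu: ok.
I try vault.etch with p→/ruhupemp/jasu/maslab, c→nufepreb: created.
Next I call vault.expunge with p→/ruhupemp/jasu, giving ToolError: not empty.
I call vault.etch with p→/ruhupemp/tanesmo, c→gomex, and observe created.
I use countbox.scale with x→90, and observe 0.
Using cubby.bind with k→tatoprar, v→~it, → nil.
Next I call cubby.toss with k→stoster, yielding ToolError: no such key stoster.
Then vault.readout with p→/ruhupemp/jasu/maslab, — result: nufepreb.
I use vault.scanf with p→/ruhupemp: [jasu/, tanesmo].

Answer: [jasu/, tanesmo]


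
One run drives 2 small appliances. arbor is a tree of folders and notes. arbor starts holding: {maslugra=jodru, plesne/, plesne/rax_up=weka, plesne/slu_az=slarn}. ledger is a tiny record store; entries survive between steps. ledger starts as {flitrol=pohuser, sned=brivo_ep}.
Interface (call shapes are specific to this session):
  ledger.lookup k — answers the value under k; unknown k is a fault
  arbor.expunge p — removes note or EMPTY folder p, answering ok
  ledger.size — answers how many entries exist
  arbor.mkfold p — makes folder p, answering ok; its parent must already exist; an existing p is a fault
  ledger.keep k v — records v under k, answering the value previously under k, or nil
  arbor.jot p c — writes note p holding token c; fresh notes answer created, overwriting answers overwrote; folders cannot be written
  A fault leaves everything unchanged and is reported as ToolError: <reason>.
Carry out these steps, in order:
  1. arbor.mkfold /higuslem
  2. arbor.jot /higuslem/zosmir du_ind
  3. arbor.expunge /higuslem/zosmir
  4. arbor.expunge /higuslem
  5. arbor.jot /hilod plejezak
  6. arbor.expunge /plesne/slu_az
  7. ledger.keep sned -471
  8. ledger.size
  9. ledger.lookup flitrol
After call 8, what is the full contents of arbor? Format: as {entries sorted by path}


Do: arbor.mkfold[p: /higuslem]
See: ok
Do: arbor.jot[p: /higuslem/zosmir; c: du_ind]
See: created
Do: arbor.expunge[p: /higuslem/zosmir]
See: ok
Do: arbor.expunge[p: /higuslem]
See: ok
Do: arbor.jot[p: /hilod; c: plejezak]
See: created
Do: arbor.expunge[p: /plesne/slu_az]
See: ok
Do: ledger.keep[k: sned; v: -471]
See: brivo_ep
Do: ledger.size[]
See: 2
Do: ledger.lookup[k: flitrol]
See: pohuser

Answer: {hilod=plejezak, maslugra=jodru, plesne/, plesne/rax_up=weka}


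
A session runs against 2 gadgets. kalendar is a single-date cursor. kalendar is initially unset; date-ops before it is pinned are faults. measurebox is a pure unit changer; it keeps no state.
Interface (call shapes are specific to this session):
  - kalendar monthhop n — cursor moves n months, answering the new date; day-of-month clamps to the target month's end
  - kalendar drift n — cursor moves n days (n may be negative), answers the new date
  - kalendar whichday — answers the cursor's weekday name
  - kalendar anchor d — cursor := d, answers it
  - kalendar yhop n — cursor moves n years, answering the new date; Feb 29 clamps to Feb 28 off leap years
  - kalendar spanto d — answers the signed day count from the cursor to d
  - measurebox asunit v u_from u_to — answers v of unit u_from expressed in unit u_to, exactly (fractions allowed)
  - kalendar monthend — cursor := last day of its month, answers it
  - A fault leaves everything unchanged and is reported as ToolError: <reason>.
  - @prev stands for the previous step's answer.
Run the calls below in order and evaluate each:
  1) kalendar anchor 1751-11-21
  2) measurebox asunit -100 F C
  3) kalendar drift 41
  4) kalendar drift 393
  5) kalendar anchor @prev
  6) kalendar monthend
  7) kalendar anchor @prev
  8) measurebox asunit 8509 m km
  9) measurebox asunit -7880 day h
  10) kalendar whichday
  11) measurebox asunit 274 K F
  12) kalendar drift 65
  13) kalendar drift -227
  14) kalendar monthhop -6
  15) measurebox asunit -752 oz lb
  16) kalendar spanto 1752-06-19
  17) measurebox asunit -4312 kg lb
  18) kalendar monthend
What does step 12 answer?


Answer: 1753-04-06

Derivation:
-> kalendar anchor(d: 1751-11-21)
<- 1751-11-21
-> measurebox asunit(v: -100, u_from: F, u_to: C)
<- -220/3
-> kalendar drift(n: 41)
<- 1752-01-01
-> kalendar drift(n: 393)
<- 1753-01-28
-> kalendar anchor(d: @prev)
<- 1753-01-28
-> kalendar monthend()
<- 1753-01-31
-> kalendar anchor(d: @prev)
<- 1753-01-31
-> measurebox asunit(v: 8509, u_from: m, u_to: km)
<- 8509/1000
-> measurebox asunit(v: -7880, u_from: day, u_to: h)
<- -189120
-> kalendar whichday()
<- Wednesday
-> measurebox asunit(v: 274, u_from: K, u_to: F)
<- 3353/100
-> kalendar drift(n: 65)
<- 1753-04-06
-> kalendar drift(n: -227)
<- 1752-08-22
-> kalendar monthhop(n: -6)
<- 1752-02-22
-> measurebox asunit(v: -752, u_from: oz, u_to: lb)
<- -47
-> kalendar spanto(d: 1752-06-19)
<- 118
-> measurebox asunit(v: -4312, u_from: kg, u_to: lb)
<- -5600000000/589081
-> kalendar monthend()
<- 1752-02-29


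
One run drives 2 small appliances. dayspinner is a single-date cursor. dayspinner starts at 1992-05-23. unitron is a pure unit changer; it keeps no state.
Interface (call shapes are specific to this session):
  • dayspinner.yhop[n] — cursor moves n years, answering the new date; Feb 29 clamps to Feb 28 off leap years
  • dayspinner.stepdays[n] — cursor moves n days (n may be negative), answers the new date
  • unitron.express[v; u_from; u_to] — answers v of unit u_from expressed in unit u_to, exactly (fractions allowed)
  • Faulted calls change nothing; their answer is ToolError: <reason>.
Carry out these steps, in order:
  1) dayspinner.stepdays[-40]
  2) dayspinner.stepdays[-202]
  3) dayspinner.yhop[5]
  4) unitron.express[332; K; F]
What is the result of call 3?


Answer: 1996-09-24

Derivation:
Do: dayspinner.stepdays[n: -40]
See: 1992-04-13
Do: dayspinner.stepdays[n: -202]
See: 1991-09-24
Do: dayspinner.yhop[n: 5]
See: 1996-09-24
Do: unitron.express[v: 332; u_from: K; u_to: F]
See: 13793/100


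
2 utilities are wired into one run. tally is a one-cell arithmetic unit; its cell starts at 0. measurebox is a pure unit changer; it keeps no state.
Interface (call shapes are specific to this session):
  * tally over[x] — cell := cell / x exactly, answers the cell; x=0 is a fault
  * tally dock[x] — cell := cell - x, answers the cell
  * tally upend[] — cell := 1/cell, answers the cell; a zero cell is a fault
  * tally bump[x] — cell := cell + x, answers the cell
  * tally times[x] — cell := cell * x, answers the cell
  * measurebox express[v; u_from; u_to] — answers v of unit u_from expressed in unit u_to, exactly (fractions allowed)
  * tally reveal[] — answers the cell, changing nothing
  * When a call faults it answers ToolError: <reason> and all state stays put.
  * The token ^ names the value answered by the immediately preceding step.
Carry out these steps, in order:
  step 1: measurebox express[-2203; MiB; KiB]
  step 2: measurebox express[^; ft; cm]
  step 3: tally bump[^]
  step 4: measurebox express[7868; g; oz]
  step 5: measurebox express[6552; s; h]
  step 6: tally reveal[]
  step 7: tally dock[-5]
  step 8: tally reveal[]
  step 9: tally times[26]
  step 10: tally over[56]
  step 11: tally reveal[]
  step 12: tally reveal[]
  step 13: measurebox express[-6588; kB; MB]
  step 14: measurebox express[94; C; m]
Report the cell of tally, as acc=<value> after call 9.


Answer: acc=-44693332814/25

Derivation:
→ measurebox express(v→-2203, u_from→MiB, u_to→KiB)
← -2255872
→ measurebox express(v→^, u_from→ft, u_to→cm)
← -1718974464/25
→ tally bump(x→^)
← -1718974464/25
→ measurebox express(v→7868, u_from→g, u_to→oz)
← 1798400000/6479891
→ measurebox express(v→6552, u_from→s, u_to→h)
← 91/50
→ tally reveal()
← -1718974464/25
→ tally dock(x→-5)
← -1718974339/25
→ tally reveal()
← -1718974339/25
→ tally times(x→26)
← -44693332814/25
→ tally over(x→56)
← -22346666407/700
→ tally reveal()
← -22346666407/700
→ tally reveal()
← -22346666407/700
→ measurebox express(v→-6588, u_from→kB, u_to→MB)
← -1647/250
→ measurebox express(v→94, u_from→C, u_to→m)
← ToolError: incompatible units


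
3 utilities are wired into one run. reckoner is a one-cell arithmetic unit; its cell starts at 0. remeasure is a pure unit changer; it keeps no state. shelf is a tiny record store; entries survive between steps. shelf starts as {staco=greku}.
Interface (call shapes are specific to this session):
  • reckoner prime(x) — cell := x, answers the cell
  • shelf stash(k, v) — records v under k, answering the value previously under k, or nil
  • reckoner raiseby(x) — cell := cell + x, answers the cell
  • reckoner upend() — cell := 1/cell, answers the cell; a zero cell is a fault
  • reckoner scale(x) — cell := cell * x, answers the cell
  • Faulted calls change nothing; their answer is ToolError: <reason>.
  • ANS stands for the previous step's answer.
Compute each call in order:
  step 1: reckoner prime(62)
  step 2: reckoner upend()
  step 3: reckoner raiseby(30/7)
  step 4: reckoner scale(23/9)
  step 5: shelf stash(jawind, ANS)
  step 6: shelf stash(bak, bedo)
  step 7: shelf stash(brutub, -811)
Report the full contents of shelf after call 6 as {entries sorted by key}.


Do: reckoner prime[62]
See: 62
Do: reckoner upend[]
See: 1/62
Do: reckoner raiseby[30/7]
See: 1867/434
Do: reckoner scale[23/9]
See: 42941/3906
Do: shelf stash[jawind; ANS]
See: nil
Do: shelf stash[bak; bedo]
See: nil
Do: shelf stash[brutub; -811]
See: nil

Answer: {bak=bedo, jawind=42941/3906, staco=greku}
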